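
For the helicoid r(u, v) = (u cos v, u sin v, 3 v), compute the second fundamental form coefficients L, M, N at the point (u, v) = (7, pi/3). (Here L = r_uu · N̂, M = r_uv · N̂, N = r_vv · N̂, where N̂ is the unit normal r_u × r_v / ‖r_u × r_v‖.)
L = 0;  M = -3*sqrt(58)/58;  N = 0

Compute the unit normal N̂(u, v) = (3*sin(v)/sqrt(u^2 + 9), -3*cos(v)/sqrt(u^2 + 9), u/sqrt(u^2 + 9)), and the second partials r_uu, r_uv, r_vv. Take dot products:
  L(u, v) = r_uu · N̂ = 0,
  M(u, v) = r_uv · N̂ = -3/sqrt(u^2 + 9),
  N(u, v) = r_vv · N̂ = 0.
Evaluating at (u, v) = (7, pi/3):
  L = 0, M = -3*sqrt(58)/58, N = 0.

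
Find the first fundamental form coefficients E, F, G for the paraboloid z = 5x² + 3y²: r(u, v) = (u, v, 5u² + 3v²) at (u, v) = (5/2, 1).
E = 626;  F = 150;  G = 37

Partials: r_u = (1, 0, 10*u), r_v = (0, 1, 6*v). As functions of (u, v):
  E = r_u · r_u = 100*u^2 + 1,
  F = r_u · r_v = 60*u*v,
  G = r_v · r_v = 36*v^2 + 1.
Evaluating at (u, v) = (5/2, 1): E = 626, F = 150, G = 37.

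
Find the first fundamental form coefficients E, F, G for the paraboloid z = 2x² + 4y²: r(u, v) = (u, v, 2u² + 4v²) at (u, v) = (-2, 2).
E = 65;  F = -128;  G = 257

Partials: r_u = (1, 0, 4*u), r_v = (0, 1, 8*v). As functions of (u, v):
  E = r_u · r_u = 16*u^2 + 1,
  F = r_u · r_v = 32*u*v,
  G = r_v · r_v = 64*v^2 + 1.
Evaluating at (u, v) = (-2, 2): E = 65, F = -128, G = 257.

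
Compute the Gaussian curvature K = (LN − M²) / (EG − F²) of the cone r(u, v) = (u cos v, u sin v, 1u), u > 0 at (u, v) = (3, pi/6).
K = 0

Coefficients of the first fundamental form: E = 2, F = 0, G = u^2.
Coefficients of the second fundamental form: L = 0, M = 0, N = sqrt(2)*u^2/(2*Abs(u)).
Assemble K = (LN − M²)/(EG − F²) = 0. At (u, v) = (3, pi/6): K = 0.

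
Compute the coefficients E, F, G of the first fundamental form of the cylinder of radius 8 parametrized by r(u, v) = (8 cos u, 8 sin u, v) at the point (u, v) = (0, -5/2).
E = 64;  F = 0;  G = 1

Partials: r_u = (-8*sin(u), 8*cos(u), 0), r_v = (0, 0, 1). As functions of (u, v):
  E = r_u · r_u = 64,
  F = r_u · r_v = 0,
  G = r_v · r_v = 1.
Evaluating at (u, v) = (0, -5/2): E = 64, F = 0, G = 1.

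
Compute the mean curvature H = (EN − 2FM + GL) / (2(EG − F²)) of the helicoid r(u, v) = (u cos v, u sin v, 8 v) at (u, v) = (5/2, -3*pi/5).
H = 0

With E = 1, F = 0, G = u^2 + 64, L = 0, M = -8/sqrt(u^2 + 64), N = 0, assemble
  H = (EN − 2FM + GL) / (2(EG − F²)) = 0.
At (u, v) = (5/2, -3*pi/5): H = 0.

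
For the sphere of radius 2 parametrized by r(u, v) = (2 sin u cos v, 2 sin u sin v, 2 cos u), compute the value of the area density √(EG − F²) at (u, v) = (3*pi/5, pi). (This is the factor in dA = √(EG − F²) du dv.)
√(EG − F²)|_{(3*pi/5, pi)} = sqrt(2*sqrt(5) + 10)

E = 4, F = 0, G = 4*sin(u)^2, so EG − F² = 16*sin(u)^2. Taking the positive square root: √(EG − F²) = 4*Abs(sin(u)). At (u, v) = (3*pi/5, pi): sqrt(2*sqrt(5) + 10).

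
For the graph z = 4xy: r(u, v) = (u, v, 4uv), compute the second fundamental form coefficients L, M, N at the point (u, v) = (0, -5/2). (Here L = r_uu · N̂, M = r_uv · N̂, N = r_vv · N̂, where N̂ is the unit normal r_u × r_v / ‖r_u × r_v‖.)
L = 0;  M = 4*sqrt(101)/101;  N = 0

Compute the unit normal N̂(u, v) = (-4*v/sqrt(16*u^2 + 16*v^2 + 1), -4*u/sqrt(16*u^2 + 16*v^2 + 1), 1/sqrt(16*u^2 + 16*v^2 + 1)), and the second partials r_uu, r_uv, r_vv. Take dot products:
  L(u, v) = r_uu · N̂ = 0,
  M(u, v) = r_uv · N̂ = 4/sqrt(16*u^2 + 16*v^2 + 1),
  N(u, v) = r_vv · N̂ = 0.
Evaluating at (u, v) = (0, -5/2):
  L = 0, M = 4*sqrt(101)/101, N = 0.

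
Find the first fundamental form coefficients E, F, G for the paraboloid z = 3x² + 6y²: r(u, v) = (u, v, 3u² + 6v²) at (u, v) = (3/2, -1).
E = 82;  F = -108;  G = 145

Partials: r_u = (1, 0, 6*u), r_v = (0, 1, 12*v). As functions of (u, v):
  E = r_u · r_u = 36*u^2 + 1,
  F = r_u · r_v = 72*u*v,
  G = r_v · r_v = 144*v^2 + 1.
Evaluating at (u, v) = (3/2, -1): E = 82, F = -108, G = 145.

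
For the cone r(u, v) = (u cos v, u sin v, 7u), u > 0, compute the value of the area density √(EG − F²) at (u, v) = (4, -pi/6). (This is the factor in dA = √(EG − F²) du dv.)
√(EG − F²)|_{(4, -pi/6)} = 20*sqrt(2)

E = 50, F = 0, G = u^2, so EG − F² = 50*u^2. Taking the positive square root: √(EG − F²) = 5*sqrt(2)*Abs(u). At (u, v) = (4, -pi/6): 20*sqrt(2).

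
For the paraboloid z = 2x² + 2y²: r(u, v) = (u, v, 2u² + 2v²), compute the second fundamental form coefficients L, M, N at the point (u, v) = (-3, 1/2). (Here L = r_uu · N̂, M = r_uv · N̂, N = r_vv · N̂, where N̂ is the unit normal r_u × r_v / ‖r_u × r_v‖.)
L = 4*sqrt(149)/149;  M = 0;  N = 4*sqrt(149)/149

Compute the unit normal N̂(u, v) = (-4*u/sqrt(16*u^2 + 16*v^2 + 1), -4*v/sqrt(16*u^2 + 16*v^2 + 1), 1/sqrt(16*u^2 + 16*v^2 + 1)), and the second partials r_uu, r_uv, r_vv. Take dot products:
  L(u, v) = r_uu · N̂ = 4/sqrt(16*u^2 + 16*v^2 + 1),
  M(u, v) = r_uv · N̂ = 0,
  N(u, v) = r_vv · N̂ = 4/sqrt(16*u^2 + 16*v^2 + 1).
Evaluating at (u, v) = (-3, 1/2):
  L = 4*sqrt(149)/149, M = 0, N = 4*sqrt(149)/149.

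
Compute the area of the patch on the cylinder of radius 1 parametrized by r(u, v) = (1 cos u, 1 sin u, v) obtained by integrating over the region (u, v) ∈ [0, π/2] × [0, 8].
Area = 4*pi

Area = ∫∫ √(EG − F²) du dv with √(EG − F²) = 1. Integrating over [0, π/2] × [0, 8] gives 4*pi.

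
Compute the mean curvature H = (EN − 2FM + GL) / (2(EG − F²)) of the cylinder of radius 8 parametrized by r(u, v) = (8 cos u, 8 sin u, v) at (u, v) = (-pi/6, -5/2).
H = -1/16

With E = 64, F = 0, G = 1, L = -8, M = 0, N = 0, assemble
  H = (EN − 2FM + GL) / (2(EG − F²)) = -1/16.
At (u, v) = (-pi/6, -5/2): H = -1/16.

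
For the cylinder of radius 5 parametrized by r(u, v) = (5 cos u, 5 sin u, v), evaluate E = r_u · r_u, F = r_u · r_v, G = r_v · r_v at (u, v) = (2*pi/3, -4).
E = 25;  F = 0;  G = 1

Partials: r_u = (-5*sin(u), 5*cos(u), 0), r_v = (0, 0, 1). As functions of (u, v):
  E = r_u · r_u = 25,
  F = r_u · r_v = 0,
  G = r_v · r_v = 1.
Evaluating at (u, v) = (2*pi/3, -4): E = 25, F = 0, G = 1.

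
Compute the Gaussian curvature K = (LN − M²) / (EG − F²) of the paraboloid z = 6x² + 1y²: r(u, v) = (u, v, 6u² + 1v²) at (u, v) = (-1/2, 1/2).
K = 6/361

Coefficients of the first fundamental form: E = 144*u^2 + 1, F = 24*u*v, G = 4*v^2 + 1.
Coefficients of the second fundamental form: L = 12/sqrt(144*u^2 + 4*v^2 + 1), M = 0, N = 2/sqrt(144*u^2 + 4*v^2 + 1).
Assemble K = (LN − M²)/(EG − F²) = 24/(20736*u^4 + 1152*u^2*v^2 + 288*u^2 + 16*v^4 + 8*v^2 + 1). At (u, v) = (-1/2, 1/2): K = 6/361.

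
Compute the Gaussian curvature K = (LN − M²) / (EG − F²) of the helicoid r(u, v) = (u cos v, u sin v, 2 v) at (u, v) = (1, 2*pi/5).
K = -4/25

Coefficients of the first fundamental form: E = 1, F = 0, G = u^2 + 4.
Coefficients of the second fundamental form: L = 0, M = -2/sqrt(u^2 + 4), N = 0.
Assemble K = (LN − M²)/(EG − F²) = -4/(u^2 + 4)^2. At (u, v) = (1, 2*pi/5): K = -4/25.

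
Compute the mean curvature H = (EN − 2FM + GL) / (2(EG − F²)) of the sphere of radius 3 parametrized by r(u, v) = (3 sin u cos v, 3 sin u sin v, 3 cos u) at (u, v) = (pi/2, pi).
H = -1/3

With E = 9, F = 0, G = 9*sin(u)^2, L = -3*sin(u)/Abs(sin(u)), M = 0, N = -3*sin(u)^3/Abs(sin(u)), assemble
  H = (EN − 2FM + GL) / (2(EG − F²)) = -sin(u)/(3*Abs(sin(u))).
At (u, v) = (pi/2, pi): H = -1/3.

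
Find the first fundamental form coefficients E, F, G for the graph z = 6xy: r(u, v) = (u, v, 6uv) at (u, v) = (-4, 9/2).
E = 730;  F = -648;  G = 577

Partials: r_u = (1, 0, 6*v), r_v = (0, 1, 6*u). As functions of (u, v):
  E = r_u · r_u = 36*v^2 + 1,
  F = r_u · r_v = 36*u*v,
  G = r_v · r_v = 36*u^2 + 1.
Evaluating at (u, v) = (-4, 9/2): E = 730, F = -648, G = 577.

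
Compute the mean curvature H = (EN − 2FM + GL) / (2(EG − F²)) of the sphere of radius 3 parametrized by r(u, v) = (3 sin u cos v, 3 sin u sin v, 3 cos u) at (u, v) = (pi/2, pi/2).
H = -1/3

With E = 9, F = 0, G = 9*sin(u)^2, L = -3*sin(u)/Abs(sin(u)), M = 0, N = -3*sin(u)^3/Abs(sin(u)), assemble
  H = (EN − 2FM + GL) / (2(EG − F²)) = -sin(u)/(3*Abs(sin(u))).
At (u, v) = (pi/2, pi/2): H = -1/3.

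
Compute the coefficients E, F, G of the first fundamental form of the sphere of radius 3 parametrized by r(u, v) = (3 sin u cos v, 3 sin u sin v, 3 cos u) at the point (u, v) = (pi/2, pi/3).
E = 9;  F = 0;  G = 9

Partials: r_u = (3*cos(u)*cos(v), 3*sin(v)*cos(u), -3*sin(u)), r_v = (-3*sin(u)*sin(v), 3*sin(u)*cos(v), 0). As functions of (u, v):
  E = r_u · r_u = 9,
  F = r_u · r_v = 0,
  G = r_v · r_v = 9*sin(u)^2.
Evaluating at (u, v) = (pi/2, pi/3): E = 9, F = 0, G = 9.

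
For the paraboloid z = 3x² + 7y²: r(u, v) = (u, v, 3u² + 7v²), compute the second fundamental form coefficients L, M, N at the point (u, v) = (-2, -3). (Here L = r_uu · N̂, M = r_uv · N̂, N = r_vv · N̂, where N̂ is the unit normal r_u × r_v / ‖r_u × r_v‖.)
L = 6*sqrt(1909)/1909;  M = 0;  N = 14*sqrt(1909)/1909

Compute the unit normal N̂(u, v) = (-6*u/sqrt(36*u^2 + 196*v^2 + 1), -14*v/sqrt(36*u^2 + 196*v^2 + 1), 1/sqrt(36*u^2 + 196*v^2 + 1)), and the second partials r_uu, r_uv, r_vv. Take dot products:
  L(u, v) = r_uu · N̂ = 6/sqrt(36*u^2 + 196*v^2 + 1),
  M(u, v) = r_uv · N̂ = 0,
  N(u, v) = r_vv · N̂ = 14/sqrt(36*u^2 + 196*v^2 + 1).
Evaluating at (u, v) = (-2, -3):
  L = 6*sqrt(1909)/1909, M = 0, N = 14*sqrt(1909)/1909.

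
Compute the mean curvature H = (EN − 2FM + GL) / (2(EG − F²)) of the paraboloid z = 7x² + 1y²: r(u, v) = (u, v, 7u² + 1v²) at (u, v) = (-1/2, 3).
H = 309*sqrt(86)/7396

With E = 196*u^2 + 1, F = 28*u*v, G = 4*v^2 + 1, L = 14/sqrt(196*u^2 + 4*v^2 + 1), M = 0, N = 2/sqrt(196*u^2 + 4*v^2 + 1), assemble
  H = (EN − 2FM + GL) / (2(EG − F²)) = 4*(49*u^2 + 7*v^2 + 2)/(196*u^2 + 4*v^2 + 1)^(3/2).
At (u, v) = (-1/2, 3): H = 309*sqrt(86)/7396.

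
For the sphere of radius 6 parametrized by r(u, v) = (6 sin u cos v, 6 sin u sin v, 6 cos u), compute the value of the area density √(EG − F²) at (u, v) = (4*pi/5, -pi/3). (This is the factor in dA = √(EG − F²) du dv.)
√(EG − F²)|_{(4*pi/5, -pi/3)} = 9*sqrt(10 - 2*sqrt(5))

E = 36, F = 0, G = 36*sin(u)^2, so EG − F² = 1296*sin(u)^2. Taking the positive square root: √(EG − F²) = 36*Abs(sin(u)). At (u, v) = (4*pi/5, -pi/3): 9*sqrt(10 - 2*sqrt(5)).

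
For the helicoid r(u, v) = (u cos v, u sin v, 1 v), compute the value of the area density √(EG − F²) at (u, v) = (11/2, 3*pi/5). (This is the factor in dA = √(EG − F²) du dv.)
√(EG − F²)|_{(11/2, 3*pi/5)} = 5*sqrt(5)/2

E = 1, F = 0, G = u^2 + 1, so EG − F² = u^2 + 1. Taking the positive square root: √(EG − F²) = sqrt(u^2 + 1). At (u, v) = (11/2, 3*pi/5): 5*sqrt(5)/2.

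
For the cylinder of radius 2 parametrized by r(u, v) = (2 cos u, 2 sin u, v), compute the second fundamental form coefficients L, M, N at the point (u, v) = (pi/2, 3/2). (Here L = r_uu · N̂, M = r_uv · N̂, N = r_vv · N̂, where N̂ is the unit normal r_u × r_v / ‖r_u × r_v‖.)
L = -2;  M = 0;  N = 0

Compute the unit normal N̂(u, v) = (cos(u), sin(u), 0), and the second partials r_uu, r_uv, r_vv. Take dot products:
  L(u, v) = r_uu · N̂ = -2,
  M(u, v) = r_uv · N̂ = 0,
  N(u, v) = r_vv · N̂ = 0.
Evaluating at (u, v) = (pi/2, 3/2):
  L = -2, M = 0, N = 0.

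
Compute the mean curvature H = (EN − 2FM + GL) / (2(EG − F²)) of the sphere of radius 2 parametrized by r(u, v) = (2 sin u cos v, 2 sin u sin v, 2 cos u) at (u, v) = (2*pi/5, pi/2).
H = -1/2

With E = 4, F = 0, G = 4*sin(u)^2, L = -2*sin(u)/Abs(sin(u)), M = 0, N = -2*sin(u)^3/Abs(sin(u)), assemble
  H = (EN − 2FM + GL) / (2(EG − F²)) = -sin(u)/(2*Abs(sin(u))).
At (u, v) = (2*pi/5, pi/2): H = -1/2.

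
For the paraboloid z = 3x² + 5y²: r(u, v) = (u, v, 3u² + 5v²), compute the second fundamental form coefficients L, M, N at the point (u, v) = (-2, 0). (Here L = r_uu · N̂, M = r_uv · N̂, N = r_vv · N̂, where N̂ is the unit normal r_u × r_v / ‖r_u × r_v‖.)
L = 6*sqrt(145)/145;  M = 0;  N = 2*sqrt(145)/29

Compute the unit normal N̂(u, v) = (-6*u/sqrt(36*u^2 + 100*v^2 + 1), -10*v/sqrt(36*u^2 + 100*v^2 + 1), 1/sqrt(36*u^2 + 100*v^2 + 1)), and the second partials r_uu, r_uv, r_vv. Take dot products:
  L(u, v) = r_uu · N̂ = 6/sqrt(36*u^2 + 100*v^2 + 1),
  M(u, v) = r_uv · N̂ = 0,
  N(u, v) = r_vv · N̂ = 10/sqrt(36*u^2 + 100*v^2 + 1).
Evaluating at (u, v) = (-2, 0):
  L = 6*sqrt(145)/145, M = 0, N = 2*sqrt(145)/29.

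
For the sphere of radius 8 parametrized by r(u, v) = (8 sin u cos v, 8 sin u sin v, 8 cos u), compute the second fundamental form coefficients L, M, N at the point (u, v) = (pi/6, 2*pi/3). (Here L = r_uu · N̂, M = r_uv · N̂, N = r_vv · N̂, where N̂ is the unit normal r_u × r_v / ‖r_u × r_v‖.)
L = -8;  M = 0;  N = -2

Compute the unit normal N̂(u, v) = (sin(u)^2*cos(v)/Abs(sin(u)), sin(u)^2*sin(v)/Abs(sin(u)), sin(2*u)/(2*Abs(sin(u)))), and the second partials r_uu, r_uv, r_vv. Take dot products:
  L(u, v) = r_uu · N̂ = -8*sin(u)/Abs(sin(u)),
  M(u, v) = r_uv · N̂ = 0,
  N(u, v) = r_vv · N̂ = -8*sin(u)^3/Abs(sin(u)).
Evaluating at (u, v) = (pi/6, 2*pi/3):
  L = -8, M = 0, N = -2.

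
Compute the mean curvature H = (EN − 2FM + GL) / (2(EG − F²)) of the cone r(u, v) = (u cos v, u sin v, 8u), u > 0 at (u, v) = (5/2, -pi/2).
H = 8*sqrt(65)/325

With E = 65, F = 0, G = u^2, L = 0, M = 0, N = 8*sqrt(65)*u^2/(65*Abs(u)), assemble
  H = (EN − 2FM + GL) / (2(EG − F²)) = 4*sqrt(65)/(65*Abs(u)).
At (u, v) = (5/2, -pi/2): H = 8*sqrt(65)/325.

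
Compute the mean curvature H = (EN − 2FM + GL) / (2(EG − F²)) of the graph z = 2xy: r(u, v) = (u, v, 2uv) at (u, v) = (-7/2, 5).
H = 7*sqrt(6)/225

With E = 4*v^2 + 1, F = 4*u*v, G = 4*u^2 + 1, L = 0, M = 2/sqrt(4*u^2 + 4*v^2 + 1), N = 0, assemble
  H = (EN − 2FM + GL) / (2(EG − F²)) = -8*u*v/(4*u^2 + 4*v^2 + 1)^(3/2).
At (u, v) = (-7/2, 5): H = 7*sqrt(6)/225.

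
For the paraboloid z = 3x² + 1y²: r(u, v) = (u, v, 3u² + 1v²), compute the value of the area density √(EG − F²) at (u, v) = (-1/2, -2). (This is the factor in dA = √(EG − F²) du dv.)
√(EG − F²)|_{(-1/2, -2)} = sqrt(26)

E = 36*u^2 + 1, F = 12*u*v, G = 4*v^2 + 1, so EG − F² = 36*u^2 + 4*v^2 + 1. Taking the positive square root: √(EG − F²) = sqrt(36*u^2 + 4*v^2 + 1). At (u, v) = (-1/2, -2): sqrt(26).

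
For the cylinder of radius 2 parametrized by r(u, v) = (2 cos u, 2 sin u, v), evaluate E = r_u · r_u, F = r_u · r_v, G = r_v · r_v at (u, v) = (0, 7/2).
E = 4;  F = 0;  G = 1

Partials: r_u = (-2*sin(u), 2*cos(u), 0), r_v = (0, 0, 1). As functions of (u, v):
  E = r_u · r_u = 4,
  F = r_u · r_v = 0,
  G = r_v · r_v = 1.
Evaluating at (u, v) = (0, 7/2): E = 4, F = 0, G = 1.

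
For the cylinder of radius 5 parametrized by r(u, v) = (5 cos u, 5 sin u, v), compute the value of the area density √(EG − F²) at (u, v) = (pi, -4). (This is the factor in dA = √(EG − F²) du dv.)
√(EG − F²)|_{(pi, -4)} = 5

E = 25, F = 0, G = 1, so EG − F² = 25. Taking the positive square root: √(EG − F²) = 5. At (u, v) = (pi, -4): 5.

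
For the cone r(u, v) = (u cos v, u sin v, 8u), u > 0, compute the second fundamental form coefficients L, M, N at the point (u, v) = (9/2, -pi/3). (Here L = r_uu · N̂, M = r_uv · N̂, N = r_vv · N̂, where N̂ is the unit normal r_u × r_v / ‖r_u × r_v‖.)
L = 0;  M = 0;  N = 36*sqrt(65)/65

Compute the unit normal N̂(u, v) = (-8*sqrt(65)*u*cos(v)/(65*Abs(u)), -8*sqrt(65)*u*sin(v)/(65*Abs(u)), sqrt(65)*u/(65*Abs(u))), and the second partials r_uu, r_uv, r_vv. Take dot products:
  L(u, v) = r_uu · N̂ = 0,
  M(u, v) = r_uv · N̂ = 0,
  N(u, v) = r_vv · N̂ = 8*sqrt(65)*u^2/(65*Abs(u)).
Evaluating at (u, v) = (9/2, -pi/3):
  L = 0, M = 0, N = 36*sqrt(65)/65.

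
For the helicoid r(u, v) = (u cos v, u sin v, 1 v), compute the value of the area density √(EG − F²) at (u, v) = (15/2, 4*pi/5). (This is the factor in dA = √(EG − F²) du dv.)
√(EG − F²)|_{(15/2, 4*pi/5)} = sqrt(229)/2

E = 1, F = 0, G = u^2 + 1, so EG − F² = u^2 + 1. Taking the positive square root: √(EG − F²) = sqrt(u^2 + 1). At (u, v) = (15/2, 4*pi/5): sqrt(229)/2.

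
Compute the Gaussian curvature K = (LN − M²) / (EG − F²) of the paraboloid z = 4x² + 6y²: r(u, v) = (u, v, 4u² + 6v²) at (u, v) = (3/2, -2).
K = 96/519841

Coefficients of the first fundamental form: E = 64*u^2 + 1, F = 96*u*v, G = 144*v^2 + 1.
Coefficients of the second fundamental form: L = 8/sqrt(64*u^2 + 144*v^2 + 1), M = 0, N = 12/sqrt(64*u^2 + 144*v^2 + 1).
Assemble K = (LN − M²)/(EG − F²) = 96/(4096*u^4 + 18432*u^2*v^2 + 128*u^2 + 20736*v^4 + 288*v^2 + 1). At (u, v) = (3/2, -2): K = 96/519841.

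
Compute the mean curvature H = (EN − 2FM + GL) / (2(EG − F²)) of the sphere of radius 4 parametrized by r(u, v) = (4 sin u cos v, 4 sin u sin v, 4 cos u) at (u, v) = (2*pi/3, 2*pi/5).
H = -1/4

With E = 16, F = 0, G = 16*sin(u)^2, L = -4*sin(u)/Abs(sin(u)), M = 0, N = -4*sin(u)^3/Abs(sin(u)), assemble
  H = (EN − 2FM + GL) / (2(EG − F²)) = -sin(u)/(4*Abs(sin(u))).
At (u, v) = (2*pi/3, 2*pi/5): H = -1/4.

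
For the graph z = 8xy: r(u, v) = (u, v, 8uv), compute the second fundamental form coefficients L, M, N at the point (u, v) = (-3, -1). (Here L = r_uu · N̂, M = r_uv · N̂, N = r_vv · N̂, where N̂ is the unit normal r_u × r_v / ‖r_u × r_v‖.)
L = 0;  M = 8*sqrt(641)/641;  N = 0

Compute the unit normal N̂(u, v) = (-8*v/sqrt(64*u^2 + 64*v^2 + 1), -8*u/sqrt(64*u^2 + 64*v^2 + 1), 1/sqrt(64*u^2 + 64*v^2 + 1)), and the second partials r_uu, r_uv, r_vv. Take dot products:
  L(u, v) = r_uu · N̂ = 0,
  M(u, v) = r_uv · N̂ = 8/sqrt(64*u^2 + 64*v^2 + 1),
  N(u, v) = r_vv · N̂ = 0.
Evaluating at (u, v) = (-3, -1):
  L = 0, M = 8*sqrt(641)/641, N = 0.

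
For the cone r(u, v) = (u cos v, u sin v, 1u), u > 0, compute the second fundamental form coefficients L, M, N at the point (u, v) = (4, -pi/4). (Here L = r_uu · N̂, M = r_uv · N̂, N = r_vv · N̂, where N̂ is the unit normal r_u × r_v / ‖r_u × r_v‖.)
L = 0;  M = 0;  N = 2*sqrt(2)

Compute the unit normal N̂(u, v) = (-sqrt(2)*u*cos(v)/(2*Abs(u)), -sqrt(2)*u*sin(v)/(2*Abs(u)), sqrt(2)*u/(2*Abs(u))), and the second partials r_uu, r_uv, r_vv. Take dot products:
  L(u, v) = r_uu · N̂ = 0,
  M(u, v) = r_uv · N̂ = 0,
  N(u, v) = r_vv · N̂ = sqrt(2)*u^2/(2*Abs(u)).
Evaluating at (u, v) = (4, -pi/4):
  L = 0, M = 0, N = 2*sqrt(2).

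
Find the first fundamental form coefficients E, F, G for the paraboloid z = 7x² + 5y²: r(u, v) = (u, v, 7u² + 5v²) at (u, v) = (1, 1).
E = 197;  F = 140;  G = 101

Partials: r_u = (1, 0, 14*u), r_v = (0, 1, 10*v). As functions of (u, v):
  E = r_u · r_u = 196*u^2 + 1,
  F = r_u · r_v = 140*u*v,
  G = r_v · r_v = 100*v^2 + 1.
Evaluating at (u, v) = (1, 1): E = 197, F = 140, G = 101.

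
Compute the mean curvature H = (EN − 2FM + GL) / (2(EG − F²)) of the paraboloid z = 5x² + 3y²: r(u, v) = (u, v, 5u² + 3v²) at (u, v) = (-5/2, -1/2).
H = 1928*sqrt(635)/403225

With E = 100*u^2 + 1, F = 60*u*v, G = 36*v^2 + 1, L = 10/sqrt(100*u^2 + 36*v^2 + 1), M = 0, N = 6/sqrt(100*u^2 + 36*v^2 + 1), assemble
  H = (EN − 2FM + GL) / (2(EG − F²)) = 4*(75*u^2 + 45*v^2 + 2)/(100*u^2 + 36*v^2 + 1)^(3/2).
At (u, v) = (-5/2, -1/2): H = 1928*sqrt(635)/403225.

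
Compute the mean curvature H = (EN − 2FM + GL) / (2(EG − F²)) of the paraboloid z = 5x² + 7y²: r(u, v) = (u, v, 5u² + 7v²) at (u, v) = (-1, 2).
H = 1544*sqrt(885)/261075

With E = 100*u^2 + 1, F = 140*u*v, G = 196*v^2 + 1, L = 10/sqrt(100*u^2 + 196*v^2 + 1), M = 0, N = 14/sqrt(100*u^2 + 196*v^2 + 1), assemble
  H = (EN − 2FM + GL) / (2(EG − F²)) = 4*(175*u^2 + 245*v^2 + 3)/(100*u^2 + 196*v^2 + 1)^(3/2).
At (u, v) = (-1, 2): H = 1544*sqrt(885)/261075.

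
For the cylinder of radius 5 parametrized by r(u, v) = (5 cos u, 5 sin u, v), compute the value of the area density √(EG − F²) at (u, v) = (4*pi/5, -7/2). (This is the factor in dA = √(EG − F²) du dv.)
√(EG − F²)|_{(4*pi/5, -7/2)} = 5

E = 25, F = 0, G = 1, so EG − F² = 25. Taking the positive square root: √(EG − F²) = 5. At (u, v) = (4*pi/5, -7/2): 5.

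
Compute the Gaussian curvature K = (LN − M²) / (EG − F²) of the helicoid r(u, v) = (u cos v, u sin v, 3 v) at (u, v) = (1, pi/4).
K = -9/100

Coefficients of the first fundamental form: E = 1, F = 0, G = u^2 + 9.
Coefficients of the second fundamental form: L = 0, M = -3/sqrt(u^2 + 9), N = 0.
Assemble K = (LN − M²)/(EG − F²) = -9/(u^2 + 9)^2. At (u, v) = (1, pi/4): K = -9/100.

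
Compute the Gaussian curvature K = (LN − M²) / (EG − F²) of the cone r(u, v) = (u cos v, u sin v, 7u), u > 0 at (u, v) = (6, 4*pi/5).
K = 0

Coefficients of the first fundamental form: E = 50, F = 0, G = u^2.
Coefficients of the second fundamental form: L = 0, M = 0, N = 7*sqrt(2)*u^2/(10*Abs(u)).
Assemble K = (LN − M²)/(EG − F²) = 0. At (u, v) = (6, 4*pi/5): K = 0.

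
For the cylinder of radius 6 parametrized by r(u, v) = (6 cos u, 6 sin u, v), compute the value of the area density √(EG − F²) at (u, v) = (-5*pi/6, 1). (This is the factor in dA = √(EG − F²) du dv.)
√(EG − F²)|_{(-5*pi/6, 1)} = 6

E = 36, F = 0, G = 1, so EG − F² = 36. Taking the positive square root: √(EG − F²) = 6. At (u, v) = (-5*pi/6, 1): 6.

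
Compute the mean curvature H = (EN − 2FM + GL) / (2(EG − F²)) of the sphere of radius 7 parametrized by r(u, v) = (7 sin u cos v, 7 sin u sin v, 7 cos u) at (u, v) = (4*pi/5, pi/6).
H = -1/7

With E = 49, F = 0, G = 49*sin(u)^2, L = -7*sin(u)/Abs(sin(u)), M = 0, N = -7*sin(u)^3/Abs(sin(u)), assemble
  H = (EN − 2FM + GL) / (2(EG − F²)) = -sin(u)/(7*Abs(sin(u))).
At (u, v) = (4*pi/5, pi/6): H = -1/7.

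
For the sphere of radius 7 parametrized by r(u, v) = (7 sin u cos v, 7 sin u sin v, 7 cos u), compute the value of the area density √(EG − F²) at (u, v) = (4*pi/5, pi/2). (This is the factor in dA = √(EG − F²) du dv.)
√(EG − F²)|_{(4*pi/5, pi/2)} = 49*sqrt(10 - 2*sqrt(5))/4

E = 49, F = 0, G = 49*sin(u)^2, so EG − F² = 2401*sin(u)^2. Taking the positive square root: √(EG − F²) = 49*Abs(sin(u)). At (u, v) = (4*pi/5, pi/2): 49*sqrt(10 - 2*sqrt(5))/4.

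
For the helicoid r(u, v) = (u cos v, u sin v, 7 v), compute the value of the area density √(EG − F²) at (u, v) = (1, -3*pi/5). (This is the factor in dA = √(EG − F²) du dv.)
√(EG − F²)|_{(1, -3*pi/5)} = 5*sqrt(2)

E = 1, F = 0, G = u^2 + 49, so EG − F² = u^2 + 49. Taking the positive square root: √(EG − F²) = sqrt(u^2 + 49). At (u, v) = (1, -3*pi/5): 5*sqrt(2).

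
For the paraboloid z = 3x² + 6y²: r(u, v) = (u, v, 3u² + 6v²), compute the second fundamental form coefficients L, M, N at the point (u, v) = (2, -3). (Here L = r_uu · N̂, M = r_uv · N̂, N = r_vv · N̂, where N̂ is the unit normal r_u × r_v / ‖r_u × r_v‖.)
L = 6*sqrt(1441)/1441;  M = 0;  N = 12*sqrt(1441)/1441

Compute the unit normal N̂(u, v) = (-6*u/sqrt(36*u^2 + 144*v^2 + 1), -12*v/sqrt(36*u^2 + 144*v^2 + 1), 1/sqrt(36*u^2 + 144*v^2 + 1)), and the second partials r_uu, r_uv, r_vv. Take dot products:
  L(u, v) = r_uu · N̂ = 6/sqrt(36*u^2 + 144*v^2 + 1),
  M(u, v) = r_uv · N̂ = 0,
  N(u, v) = r_vv · N̂ = 12/sqrt(36*u^2 + 144*v^2 + 1).
Evaluating at (u, v) = (2, -3):
  L = 6*sqrt(1441)/1441, M = 0, N = 12*sqrt(1441)/1441.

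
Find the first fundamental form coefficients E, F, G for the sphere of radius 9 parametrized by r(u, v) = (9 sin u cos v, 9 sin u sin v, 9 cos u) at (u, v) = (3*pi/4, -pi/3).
E = 81;  F = 0;  G = 81/2

Partials: r_u = (9*cos(u)*cos(v), 9*sin(v)*cos(u), -9*sin(u)), r_v = (-9*sin(u)*sin(v), 9*sin(u)*cos(v), 0). As functions of (u, v):
  E = r_u · r_u = 81,
  F = r_u · r_v = 0,
  G = r_v · r_v = 81*sin(u)^2.
Evaluating at (u, v) = (3*pi/4, -pi/3): E = 81, F = 0, G = 81/2.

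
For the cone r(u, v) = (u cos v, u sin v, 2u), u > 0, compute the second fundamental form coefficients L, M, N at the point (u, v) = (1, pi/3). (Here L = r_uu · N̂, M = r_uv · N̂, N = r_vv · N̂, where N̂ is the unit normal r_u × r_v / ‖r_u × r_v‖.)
L = 0;  M = 0;  N = 2*sqrt(5)/5

Compute the unit normal N̂(u, v) = (-2*sqrt(5)*u*cos(v)/(5*Abs(u)), -2*sqrt(5)*u*sin(v)/(5*Abs(u)), sqrt(5)*u/(5*Abs(u))), and the second partials r_uu, r_uv, r_vv. Take dot products:
  L(u, v) = r_uu · N̂ = 0,
  M(u, v) = r_uv · N̂ = 0,
  N(u, v) = r_vv · N̂ = 2*sqrt(5)*u^2/(5*Abs(u)).
Evaluating at (u, v) = (1, pi/3):
  L = 0, M = 0, N = 2*sqrt(5)/5.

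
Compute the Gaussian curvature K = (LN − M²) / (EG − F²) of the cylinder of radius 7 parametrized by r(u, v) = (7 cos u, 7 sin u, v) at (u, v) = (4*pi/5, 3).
K = 0

Coefficients of the first fundamental form: E = 49, F = 0, G = 1.
Coefficients of the second fundamental form: L = -7, M = 0, N = 0.
Assemble K = (LN − M²)/(EG − F²) = 0. At (u, v) = (4*pi/5, 3): K = 0.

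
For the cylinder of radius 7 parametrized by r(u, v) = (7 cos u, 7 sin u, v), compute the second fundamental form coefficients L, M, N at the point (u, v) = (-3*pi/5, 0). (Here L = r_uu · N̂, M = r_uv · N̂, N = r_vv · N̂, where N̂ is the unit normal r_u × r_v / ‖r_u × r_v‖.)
L = -7;  M = 0;  N = 0

Compute the unit normal N̂(u, v) = (cos(u), sin(u), 0), and the second partials r_uu, r_uv, r_vv. Take dot products:
  L(u, v) = r_uu · N̂ = -7,
  M(u, v) = r_uv · N̂ = 0,
  N(u, v) = r_vv · N̂ = 0.
Evaluating at (u, v) = (-3*pi/5, 0):
  L = -7, M = 0, N = 0.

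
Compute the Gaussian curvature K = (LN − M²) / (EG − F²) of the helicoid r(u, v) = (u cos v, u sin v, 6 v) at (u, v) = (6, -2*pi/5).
K = -1/144

Coefficients of the first fundamental form: E = 1, F = 0, G = u^2 + 36.
Coefficients of the second fundamental form: L = 0, M = -6/sqrt(u^2 + 36), N = 0.
Assemble K = (LN − M²)/(EG − F²) = -36/(u^2 + 36)^2. At (u, v) = (6, -2*pi/5): K = -1/144.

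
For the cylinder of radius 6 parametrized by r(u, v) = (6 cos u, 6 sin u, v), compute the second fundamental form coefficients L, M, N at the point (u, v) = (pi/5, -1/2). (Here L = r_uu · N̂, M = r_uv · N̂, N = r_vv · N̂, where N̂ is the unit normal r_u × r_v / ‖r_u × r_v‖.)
L = -6;  M = 0;  N = 0

Compute the unit normal N̂(u, v) = (cos(u), sin(u), 0), and the second partials r_uu, r_uv, r_vv. Take dot products:
  L(u, v) = r_uu · N̂ = -6,
  M(u, v) = r_uv · N̂ = 0,
  N(u, v) = r_vv · N̂ = 0.
Evaluating at (u, v) = (pi/5, -1/2):
  L = -6, M = 0, N = 0.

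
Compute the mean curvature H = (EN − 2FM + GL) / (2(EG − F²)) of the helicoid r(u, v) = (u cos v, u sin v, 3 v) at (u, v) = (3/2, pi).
H = 0

With E = 1, F = 0, G = u^2 + 9, L = 0, M = -3/sqrt(u^2 + 9), N = 0, assemble
  H = (EN − 2FM + GL) / (2(EG − F²)) = 0.
At (u, v) = (3/2, pi): H = 0.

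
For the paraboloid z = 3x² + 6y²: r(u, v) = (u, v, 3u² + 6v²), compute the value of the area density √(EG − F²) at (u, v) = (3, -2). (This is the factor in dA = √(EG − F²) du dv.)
√(EG − F²)|_{(3, -2)} = sqrt(901)

E = 36*u^2 + 1, F = 72*u*v, G = 144*v^2 + 1, so EG − F² = 36*u^2 + 144*v^2 + 1. Taking the positive square root: √(EG − F²) = sqrt(36*u^2 + 144*v^2 + 1). At (u, v) = (3, -2): sqrt(901).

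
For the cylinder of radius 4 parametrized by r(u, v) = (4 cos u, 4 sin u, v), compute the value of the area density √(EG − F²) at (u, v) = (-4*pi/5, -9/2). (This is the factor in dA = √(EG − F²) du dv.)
√(EG − F²)|_{(-4*pi/5, -9/2)} = 4

E = 16, F = 0, G = 1, so EG − F² = 16. Taking the positive square root: √(EG − F²) = 4. At (u, v) = (-4*pi/5, -9/2): 4.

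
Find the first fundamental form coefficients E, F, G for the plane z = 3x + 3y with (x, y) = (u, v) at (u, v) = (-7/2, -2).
E = 10;  F = 9;  G = 10

Partials: r_u = (1, 0, 3), r_v = (0, 1, 3). As functions of (u, v):
  E = r_u · r_u = 10,
  F = r_u · r_v = 9,
  G = r_v · r_v = 10.
Evaluating at (u, v) = (-7/2, -2): E = 10, F = 9, G = 10.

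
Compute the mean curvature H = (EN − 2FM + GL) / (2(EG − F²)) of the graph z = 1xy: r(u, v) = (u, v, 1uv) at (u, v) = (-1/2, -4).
H = -16*sqrt(69)/4761

With E = v^2 + 1, F = u*v, G = u^2 + 1, L = 0, M = 1/sqrt(u^2 + v^2 + 1), N = 0, assemble
  H = (EN − 2FM + GL) / (2(EG − F²)) = -u*v/(u^2 + v^2 + 1)^(3/2).
At (u, v) = (-1/2, -4): H = -16*sqrt(69)/4761.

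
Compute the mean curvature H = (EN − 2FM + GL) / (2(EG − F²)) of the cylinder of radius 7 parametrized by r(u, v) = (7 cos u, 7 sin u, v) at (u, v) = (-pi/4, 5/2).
H = -1/14

With E = 49, F = 0, G = 1, L = -7, M = 0, N = 0, assemble
  H = (EN − 2FM + GL) / (2(EG − F²)) = -1/14.
At (u, v) = (-pi/4, 5/2): H = -1/14.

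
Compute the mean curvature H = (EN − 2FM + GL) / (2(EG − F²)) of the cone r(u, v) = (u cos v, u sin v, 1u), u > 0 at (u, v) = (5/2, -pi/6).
H = sqrt(2)/10

With E = 2, F = 0, G = u^2, L = 0, M = 0, N = sqrt(2)*u^2/(2*Abs(u)), assemble
  H = (EN − 2FM + GL) / (2(EG − F²)) = sqrt(2)/(4*Abs(u)).
At (u, v) = (5/2, -pi/6): H = sqrt(2)/10.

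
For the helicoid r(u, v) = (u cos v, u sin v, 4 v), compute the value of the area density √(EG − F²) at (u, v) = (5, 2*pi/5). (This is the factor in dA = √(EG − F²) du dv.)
√(EG − F²)|_{(5, 2*pi/5)} = sqrt(41)

E = 1, F = 0, G = u^2 + 16, so EG − F² = u^2 + 16. Taking the positive square root: √(EG − F²) = sqrt(u^2 + 16). At (u, v) = (5, 2*pi/5): sqrt(41).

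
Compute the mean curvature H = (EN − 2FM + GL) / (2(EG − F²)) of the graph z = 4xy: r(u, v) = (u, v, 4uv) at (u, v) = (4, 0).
H = 0

With E = 16*v^2 + 1, F = 16*u*v, G = 16*u^2 + 1, L = 0, M = 4/sqrt(16*u^2 + 16*v^2 + 1), N = 0, assemble
  H = (EN − 2FM + GL) / (2(EG − F²)) = -64*u*v/(16*u^2 + 16*v^2 + 1)^(3/2).
At (u, v) = (4, 0): H = 0.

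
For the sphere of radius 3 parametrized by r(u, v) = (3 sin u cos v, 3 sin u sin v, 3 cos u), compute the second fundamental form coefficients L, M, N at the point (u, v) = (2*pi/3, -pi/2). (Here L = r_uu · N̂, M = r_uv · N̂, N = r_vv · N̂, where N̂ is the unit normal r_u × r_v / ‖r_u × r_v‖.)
L = -3;  M = 0;  N = -9/4

Compute the unit normal N̂(u, v) = (sin(u)^2*cos(v)/Abs(sin(u)), sin(u)^2*sin(v)/Abs(sin(u)), sin(2*u)/(2*Abs(sin(u)))), and the second partials r_uu, r_uv, r_vv. Take dot products:
  L(u, v) = r_uu · N̂ = -3*sin(u)/Abs(sin(u)),
  M(u, v) = r_uv · N̂ = 0,
  N(u, v) = r_vv · N̂ = -3*sin(u)^3/Abs(sin(u)).
Evaluating at (u, v) = (2*pi/3, -pi/2):
  L = -3, M = 0, N = -9/4.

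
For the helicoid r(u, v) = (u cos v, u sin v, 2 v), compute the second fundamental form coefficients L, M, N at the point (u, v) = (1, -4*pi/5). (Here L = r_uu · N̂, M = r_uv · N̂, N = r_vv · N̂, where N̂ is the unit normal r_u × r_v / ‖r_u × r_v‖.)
L = 0;  M = -2*sqrt(5)/5;  N = 0

Compute the unit normal N̂(u, v) = (2*sin(v)/sqrt(u^2 + 4), -2*cos(v)/sqrt(u^2 + 4), u/sqrt(u^2 + 4)), and the second partials r_uu, r_uv, r_vv. Take dot products:
  L(u, v) = r_uu · N̂ = 0,
  M(u, v) = r_uv · N̂ = -2/sqrt(u^2 + 4),
  N(u, v) = r_vv · N̂ = 0.
Evaluating at (u, v) = (1, -4*pi/5):
  L = 0, M = -2*sqrt(5)/5, N = 0.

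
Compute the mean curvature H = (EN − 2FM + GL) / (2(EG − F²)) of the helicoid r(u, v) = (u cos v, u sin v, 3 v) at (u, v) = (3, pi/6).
H = 0

With E = 1, F = 0, G = u^2 + 9, L = 0, M = -3/sqrt(u^2 + 9), N = 0, assemble
  H = (EN − 2FM + GL) / (2(EG − F²)) = 0.
At (u, v) = (3, pi/6): H = 0.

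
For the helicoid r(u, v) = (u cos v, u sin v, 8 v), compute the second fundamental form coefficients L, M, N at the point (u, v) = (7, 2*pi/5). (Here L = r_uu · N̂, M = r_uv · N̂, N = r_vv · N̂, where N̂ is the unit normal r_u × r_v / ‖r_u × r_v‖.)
L = 0;  M = -8*sqrt(113)/113;  N = 0

Compute the unit normal N̂(u, v) = (8*sin(v)/sqrt(u^2 + 64), -8*cos(v)/sqrt(u^2 + 64), u/sqrt(u^2 + 64)), and the second partials r_uu, r_uv, r_vv. Take dot products:
  L(u, v) = r_uu · N̂ = 0,
  M(u, v) = r_uv · N̂ = -8/sqrt(u^2 + 64),
  N(u, v) = r_vv · N̂ = 0.
Evaluating at (u, v) = (7, 2*pi/5):
  L = 0, M = -8*sqrt(113)/113, N = 0.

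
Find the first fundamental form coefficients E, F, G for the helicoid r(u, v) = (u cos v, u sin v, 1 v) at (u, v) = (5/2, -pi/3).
E = 1;  F = 0;  G = 29/4

Partials: r_u = (cos(v), sin(v), 0), r_v = (-u*sin(v), u*cos(v), 1). As functions of (u, v):
  E = r_u · r_u = 1,
  F = r_u · r_v = 0,
  G = r_v · r_v = u^2 + 1.
Evaluating at (u, v) = (5/2, -pi/3): E = 1, F = 0, G = 29/4.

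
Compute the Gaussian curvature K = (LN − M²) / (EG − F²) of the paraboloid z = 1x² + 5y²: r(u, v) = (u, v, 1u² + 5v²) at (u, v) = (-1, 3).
K = 4/163805

Coefficients of the first fundamental form: E = 4*u^2 + 1, F = 20*u*v, G = 100*v^2 + 1.
Coefficients of the second fundamental form: L = 2/sqrt(4*u^2 + 100*v^2 + 1), M = 0, N = 10/sqrt(4*u^2 + 100*v^2 + 1).
Assemble K = (LN − M²)/(EG − F²) = 20/(16*u^4 + 800*u^2*v^2 + 8*u^2 + 10000*v^4 + 200*v^2 + 1). At (u, v) = (-1, 3): K = 4/163805.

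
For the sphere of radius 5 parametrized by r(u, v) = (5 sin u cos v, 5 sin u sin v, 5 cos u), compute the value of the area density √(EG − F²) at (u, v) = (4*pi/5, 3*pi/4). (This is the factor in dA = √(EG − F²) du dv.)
√(EG − F²)|_{(4*pi/5, 3*pi/4)} = 25*sqrt(10 - 2*sqrt(5))/4

E = 25, F = 0, G = 25*sin(u)^2, so EG − F² = 625*sin(u)^2. Taking the positive square root: √(EG − F²) = 25*Abs(sin(u)). At (u, v) = (4*pi/5, 3*pi/4): 25*sqrt(10 - 2*sqrt(5))/4.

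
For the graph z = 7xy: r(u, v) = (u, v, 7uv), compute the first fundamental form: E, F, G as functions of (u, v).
E = 49*v^2 + 1;  F = 49*u*v;  G = 49*u^2 + 1

Compute partials: r_u = (1, 0, 7*v), r_v = (0, 1, 7*u). Then
  E = r_u · r_u = 49*v^2 + 1,
  F = r_u · r_v = 49*u*v,
  G = r_v · r_v = 49*u^2 + 1.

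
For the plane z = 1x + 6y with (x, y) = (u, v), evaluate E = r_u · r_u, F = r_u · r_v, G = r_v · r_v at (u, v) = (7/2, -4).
E = 2;  F = 6;  G = 37

Partials: r_u = (1, 0, 1), r_v = (0, 1, 6). As functions of (u, v):
  E = r_u · r_u = 2,
  F = r_u · r_v = 6,
  G = r_v · r_v = 37.
Evaluating at (u, v) = (7/2, -4): E = 2, F = 6, G = 37.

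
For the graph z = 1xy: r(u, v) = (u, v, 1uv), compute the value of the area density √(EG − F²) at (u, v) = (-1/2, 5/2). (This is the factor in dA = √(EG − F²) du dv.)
√(EG − F²)|_{(-1/2, 5/2)} = sqrt(30)/2

E = v^2 + 1, F = u*v, G = u^2 + 1, so EG − F² = u^2 + v^2 + 1. Taking the positive square root: √(EG − F²) = sqrt(u^2 + v^2 + 1). At (u, v) = (-1/2, 5/2): sqrt(30)/2.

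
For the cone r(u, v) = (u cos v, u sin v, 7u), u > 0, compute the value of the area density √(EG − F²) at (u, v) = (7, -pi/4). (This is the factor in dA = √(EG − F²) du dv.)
√(EG − F²)|_{(7, -pi/4)} = 35*sqrt(2)

E = 50, F = 0, G = u^2, so EG − F² = 50*u^2. Taking the positive square root: √(EG − F²) = 5*sqrt(2)*Abs(u). At (u, v) = (7, -pi/4): 35*sqrt(2).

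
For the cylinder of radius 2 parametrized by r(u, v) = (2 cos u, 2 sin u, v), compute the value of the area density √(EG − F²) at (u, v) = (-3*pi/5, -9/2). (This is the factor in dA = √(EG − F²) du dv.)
√(EG − F²)|_{(-3*pi/5, -9/2)} = 2

E = 4, F = 0, G = 1, so EG − F² = 4. Taking the positive square root: √(EG − F²) = 2. At (u, v) = (-3*pi/5, -9/2): 2.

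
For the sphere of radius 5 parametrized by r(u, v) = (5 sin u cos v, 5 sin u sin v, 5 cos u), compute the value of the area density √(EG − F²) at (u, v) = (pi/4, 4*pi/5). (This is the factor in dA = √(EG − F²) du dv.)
√(EG − F²)|_{(pi/4, 4*pi/5)} = 25*sqrt(2)/2

E = 25, F = 0, G = 25*sin(u)^2, so EG − F² = 625*sin(u)^2. Taking the positive square root: √(EG − F²) = 25*Abs(sin(u)). At (u, v) = (pi/4, 4*pi/5): 25*sqrt(2)/2.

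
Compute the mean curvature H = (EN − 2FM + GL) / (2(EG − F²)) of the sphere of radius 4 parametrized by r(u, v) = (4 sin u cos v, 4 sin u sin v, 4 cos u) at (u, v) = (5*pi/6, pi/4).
H = -1/4

With E = 16, F = 0, G = 16*sin(u)^2, L = -4*sin(u)/Abs(sin(u)), M = 0, N = -4*sin(u)^3/Abs(sin(u)), assemble
  H = (EN − 2FM + GL) / (2(EG − F²)) = -sin(u)/(4*Abs(sin(u))).
At (u, v) = (5*pi/6, pi/4): H = -1/4.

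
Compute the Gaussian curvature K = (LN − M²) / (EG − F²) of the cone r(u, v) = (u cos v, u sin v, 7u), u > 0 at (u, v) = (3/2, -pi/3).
K = 0

Coefficients of the first fundamental form: E = 50, F = 0, G = u^2.
Coefficients of the second fundamental form: L = 0, M = 0, N = 7*sqrt(2)*u^2/(10*Abs(u)).
Assemble K = (LN − M²)/(EG − F²) = 0. At (u, v) = (3/2, -pi/3): K = 0.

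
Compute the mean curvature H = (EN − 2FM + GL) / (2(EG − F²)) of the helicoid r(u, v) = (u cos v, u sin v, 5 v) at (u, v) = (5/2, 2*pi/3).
H = 0

With E = 1, F = 0, G = u^2 + 25, L = 0, M = -5/sqrt(u^2 + 25), N = 0, assemble
  H = (EN − 2FM + GL) / (2(EG − F²)) = 0.
At (u, v) = (5/2, 2*pi/3): H = 0.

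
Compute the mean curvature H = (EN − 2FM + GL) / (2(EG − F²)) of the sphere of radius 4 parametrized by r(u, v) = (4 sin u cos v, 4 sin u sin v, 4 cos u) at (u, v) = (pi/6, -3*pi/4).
H = -1/4

With E = 16, F = 0, G = 16*sin(u)^2, L = -4*sin(u)/Abs(sin(u)), M = 0, N = -4*sin(u)^3/Abs(sin(u)), assemble
  H = (EN − 2FM + GL) / (2(EG − F²)) = -sin(u)/(4*Abs(sin(u))).
At (u, v) = (pi/6, -3*pi/4): H = -1/4.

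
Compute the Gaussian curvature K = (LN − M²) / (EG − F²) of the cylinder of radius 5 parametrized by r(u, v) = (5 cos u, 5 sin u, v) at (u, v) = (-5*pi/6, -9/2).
K = 0

Coefficients of the first fundamental form: E = 25, F = 0, G = 1.
Coefficients of the second fundamental form: L = -5, M = 0, N = 0.
Assemble K = (LN − M²)/(EG − F²) = 0. At (u, v) = (-5*pi/6, -9/2): K = 0.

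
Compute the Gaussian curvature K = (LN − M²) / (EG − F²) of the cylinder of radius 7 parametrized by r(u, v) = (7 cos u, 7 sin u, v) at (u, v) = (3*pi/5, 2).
K = 0

Coefficients of the first fundamental form: E = 49, F = 0, G = 1.
Coefficients of the second fundamental form: L = -7, M = 0, N = 0.
Assemble K = (LN − M²)/(EG − F²) = 0. At (u, v) = (3*pi/5, 2): K = 0.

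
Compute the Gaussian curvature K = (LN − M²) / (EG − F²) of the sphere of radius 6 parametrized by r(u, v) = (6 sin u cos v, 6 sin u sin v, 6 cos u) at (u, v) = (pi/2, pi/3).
K = 1/36

Coefficients of the first fundamental form: E = 36, F = 0, G = 36*sin(u)^2.
Coefficients of the second fundamental form: L = -6*sin(u)/Abs(sin(u)), M = 0, N = -6*sin(u)^3/Abs(sin(u)).
Assemble K = (LN − M²)/(EG − F²) = 1/36. At (u, v) = (pi/2, pi/3): K = 1/36.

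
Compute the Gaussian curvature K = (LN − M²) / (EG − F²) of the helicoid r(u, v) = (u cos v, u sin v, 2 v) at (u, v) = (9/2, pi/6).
K = -64/9409

Coefficients of the first fundamental form: E = 1, F = 0, G = u^2 + 4.
Coefficients of the second fundamental form: L = 0, M = -2/sqrt(u^2 + 4), N = 0.
Assemble K = (LN − M²)/(EG − F²) = -4/(u^2 + 4)^2. At (u, v) = (9/2, pi/6): K = -64/9409.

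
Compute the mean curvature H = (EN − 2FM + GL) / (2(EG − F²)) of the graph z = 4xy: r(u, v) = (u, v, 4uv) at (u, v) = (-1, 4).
H = 256*sqrt(273)/74529

With E = 16*v^2 + 1, F = 16*u*v, G = 16*u^2 + 1, L = 0, M = 4/sqrt(16*u^2 + 16*v^2 + 1), N = 0, assemble
  H = (EN − 2FM + GL) / (2(EG − F²)) = -64*u*v/(16*u^2 + 16*v^2 + 1)^(3/2).
At (u, v) = (-1, 4): H = 256*sqrt(273)/74529.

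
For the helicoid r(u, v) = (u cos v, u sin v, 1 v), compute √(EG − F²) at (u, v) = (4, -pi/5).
√(EG − F²)|_{(4, -pi/5)} = sqrt(17)

E = 1, F = 0, G = u^2 + 1; EG − F² = u^2 + 1; √(EG − F²) = sqrt(u^2 + 1). At the given point: sqrt(17).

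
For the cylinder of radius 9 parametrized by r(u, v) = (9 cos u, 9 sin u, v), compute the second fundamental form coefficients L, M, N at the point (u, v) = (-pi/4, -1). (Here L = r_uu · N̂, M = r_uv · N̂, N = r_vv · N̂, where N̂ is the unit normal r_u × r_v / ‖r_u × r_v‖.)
L = -9;  M = 0;  N = 0

Compute the unit normal N̂(u, v) = (cos(u), sin(u), 0), and the second partials r_uu, r_uv, r_vv. Take dot products:
  L(u, v) = r_uu · N̂ = -9,
  M(u, v) = r_uv · N̂ = 0,
  N(u, v) = r_vv · N̂ = 0.
Evaluating at (u, v) = (-pi/4, -1):
  L = -9, M = 0, N = 0.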